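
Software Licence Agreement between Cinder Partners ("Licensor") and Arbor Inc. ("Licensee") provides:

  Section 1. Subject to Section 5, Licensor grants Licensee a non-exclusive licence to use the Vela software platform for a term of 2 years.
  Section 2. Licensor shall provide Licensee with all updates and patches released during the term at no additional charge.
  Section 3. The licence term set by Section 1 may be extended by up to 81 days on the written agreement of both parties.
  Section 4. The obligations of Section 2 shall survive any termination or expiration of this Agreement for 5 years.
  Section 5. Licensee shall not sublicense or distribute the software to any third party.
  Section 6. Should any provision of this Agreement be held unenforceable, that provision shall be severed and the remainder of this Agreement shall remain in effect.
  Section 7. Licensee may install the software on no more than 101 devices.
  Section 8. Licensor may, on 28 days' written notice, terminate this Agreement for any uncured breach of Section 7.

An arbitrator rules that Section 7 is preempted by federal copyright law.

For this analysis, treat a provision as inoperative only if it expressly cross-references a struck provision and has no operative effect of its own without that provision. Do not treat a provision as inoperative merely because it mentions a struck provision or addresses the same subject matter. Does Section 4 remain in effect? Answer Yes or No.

Section 7 is struck. Section 8 operates only by reference to Section 7, so it falls with Section 7. Section 6 is a severability clause and preserves every provision that can still be given independent effect. That leaves Section 1, Section 2, Section 3, Section 4, Section 5, and Section 6 in effect. Section 4 is among the surviving provisions, so the answer is yes.

Yes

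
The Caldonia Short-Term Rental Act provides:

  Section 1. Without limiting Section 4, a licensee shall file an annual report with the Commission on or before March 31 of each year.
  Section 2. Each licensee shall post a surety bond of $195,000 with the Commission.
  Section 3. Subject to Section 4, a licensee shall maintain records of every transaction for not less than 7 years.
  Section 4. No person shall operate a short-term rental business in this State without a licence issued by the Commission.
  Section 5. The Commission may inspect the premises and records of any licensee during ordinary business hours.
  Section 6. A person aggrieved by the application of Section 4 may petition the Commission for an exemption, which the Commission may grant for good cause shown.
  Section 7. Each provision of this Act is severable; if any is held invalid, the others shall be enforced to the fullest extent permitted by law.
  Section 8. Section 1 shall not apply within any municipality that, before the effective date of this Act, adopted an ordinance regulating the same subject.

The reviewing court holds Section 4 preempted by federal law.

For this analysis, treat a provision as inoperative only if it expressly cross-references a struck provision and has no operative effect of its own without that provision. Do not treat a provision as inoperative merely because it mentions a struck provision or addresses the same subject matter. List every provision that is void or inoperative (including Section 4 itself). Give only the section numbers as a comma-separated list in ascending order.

4, 6

Section 4 is struck. Section 6 merely fixes the exemption procedure for Section 4; with Section 4 gone it has nothing to operate on and falls away. Although Section 1 refers to Section 4, its operative terms do not depend on Section 4, so it remains in effect. Section 3 mentions Section 4 but its own obligation stands independently of Section 4, so Section 3 is not affected. Section 7 is a severability clause and preserves every provision that can still be given independent effect. The provisions still in force are Section 1, Section 2, Section 3, Section 5, Section 7, and Section 8.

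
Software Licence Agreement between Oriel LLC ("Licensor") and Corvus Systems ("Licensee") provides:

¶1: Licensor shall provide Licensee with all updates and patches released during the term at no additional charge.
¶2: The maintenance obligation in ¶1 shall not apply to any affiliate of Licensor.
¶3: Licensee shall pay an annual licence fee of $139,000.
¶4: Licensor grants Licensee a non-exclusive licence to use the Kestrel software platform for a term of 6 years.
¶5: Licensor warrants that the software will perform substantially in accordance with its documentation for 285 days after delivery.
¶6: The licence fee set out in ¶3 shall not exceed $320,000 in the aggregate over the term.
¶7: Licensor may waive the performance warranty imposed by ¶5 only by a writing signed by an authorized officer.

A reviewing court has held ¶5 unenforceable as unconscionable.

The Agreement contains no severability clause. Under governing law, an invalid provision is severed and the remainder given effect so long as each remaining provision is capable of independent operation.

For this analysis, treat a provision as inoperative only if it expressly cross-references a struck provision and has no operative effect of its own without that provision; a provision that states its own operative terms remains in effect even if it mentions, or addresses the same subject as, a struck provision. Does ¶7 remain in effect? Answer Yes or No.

No

¶5 is struck. ¶7 operates only by reference to ¶5, so it falls with ¶5. Under the stated default rule, only provisions that cannot operate independently fall away; the rest are enforced. ¶1, ¶2, ¶3, ¶4, and ¶6 remain in effect. ¶7 is among the inoperative provisions, so the answer is no.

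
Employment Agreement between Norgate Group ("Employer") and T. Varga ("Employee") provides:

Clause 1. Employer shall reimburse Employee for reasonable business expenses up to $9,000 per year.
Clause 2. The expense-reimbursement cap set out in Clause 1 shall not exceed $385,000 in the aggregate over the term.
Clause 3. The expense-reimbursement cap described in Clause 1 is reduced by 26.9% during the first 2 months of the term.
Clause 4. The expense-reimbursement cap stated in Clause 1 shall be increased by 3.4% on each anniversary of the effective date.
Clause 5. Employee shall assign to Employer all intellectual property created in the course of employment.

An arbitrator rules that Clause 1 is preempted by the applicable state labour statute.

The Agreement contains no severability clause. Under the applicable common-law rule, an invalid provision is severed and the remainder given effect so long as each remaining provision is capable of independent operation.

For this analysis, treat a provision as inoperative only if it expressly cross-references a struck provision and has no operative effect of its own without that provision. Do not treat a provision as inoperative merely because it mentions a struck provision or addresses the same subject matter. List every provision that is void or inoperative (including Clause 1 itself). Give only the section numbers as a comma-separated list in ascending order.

Clause 1 is struck. Clause 2 operates only by reference to Clause 1, so it falls with Clause 1. The whole of Clause 3 is the introductory reduction to the expense-reimbursement cap, defined by reference to Clause 1, so Clause 3 cannot stand once Clause 1 is removed. The whole of Clause 4 is the escalation of the expense-reimbursement cap, defined by reference to Clause 1, so Clause 4 cannot stand once Clause 1 is removed. With no severability clause, the stated default rule severs what cannot stand and enforces each remaining provision that can operate on its own. Only Clause 5 remains in effect.

1, 2, 3, 4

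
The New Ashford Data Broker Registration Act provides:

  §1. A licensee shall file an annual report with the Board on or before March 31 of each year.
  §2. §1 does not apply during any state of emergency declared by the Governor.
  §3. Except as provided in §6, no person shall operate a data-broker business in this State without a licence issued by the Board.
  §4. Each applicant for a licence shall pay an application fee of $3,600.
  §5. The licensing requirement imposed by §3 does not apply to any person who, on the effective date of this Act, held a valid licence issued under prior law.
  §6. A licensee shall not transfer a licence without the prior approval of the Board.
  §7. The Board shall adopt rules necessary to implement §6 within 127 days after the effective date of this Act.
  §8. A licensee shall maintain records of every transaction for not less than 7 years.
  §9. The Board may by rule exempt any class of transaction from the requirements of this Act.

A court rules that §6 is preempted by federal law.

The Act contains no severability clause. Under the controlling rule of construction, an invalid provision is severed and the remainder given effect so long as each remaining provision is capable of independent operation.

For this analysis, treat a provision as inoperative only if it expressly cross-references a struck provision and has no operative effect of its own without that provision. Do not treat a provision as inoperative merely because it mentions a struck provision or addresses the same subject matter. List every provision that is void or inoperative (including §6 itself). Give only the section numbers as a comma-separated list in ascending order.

§6 is struck. The only function of §7 is the rulemaking mandate for §6, so it cannot stand once §6 is removed. Although §3 refers to §6, its operative terms do not depend on §6, so it remains in effect. With no severability clause, the stated default rule severs what cannot stand and enforces each remaining provision that can operate on its own. §1, §2, §3, §4, §5, §8, and §9 remain in effect.

6, 7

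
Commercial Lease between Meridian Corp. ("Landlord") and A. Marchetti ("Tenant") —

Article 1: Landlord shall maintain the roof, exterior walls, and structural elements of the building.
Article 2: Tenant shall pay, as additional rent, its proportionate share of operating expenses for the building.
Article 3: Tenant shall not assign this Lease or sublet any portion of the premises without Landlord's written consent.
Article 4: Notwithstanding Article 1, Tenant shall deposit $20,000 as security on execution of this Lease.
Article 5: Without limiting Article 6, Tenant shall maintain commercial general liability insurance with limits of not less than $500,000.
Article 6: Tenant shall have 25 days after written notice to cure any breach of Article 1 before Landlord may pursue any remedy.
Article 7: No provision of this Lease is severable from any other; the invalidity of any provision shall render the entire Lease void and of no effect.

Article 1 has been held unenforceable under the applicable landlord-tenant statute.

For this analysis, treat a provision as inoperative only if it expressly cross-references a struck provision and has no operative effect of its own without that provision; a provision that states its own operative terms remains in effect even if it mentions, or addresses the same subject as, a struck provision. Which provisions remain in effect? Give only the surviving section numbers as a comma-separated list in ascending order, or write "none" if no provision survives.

none

Article 1 is struck. Article 6 operates only by reference to Article 1, so it falls with Article 1. Article 7 provides that the Lease is not severable, so the invalidity of any one provision voids the entire Lease. No provision of the Lease survives.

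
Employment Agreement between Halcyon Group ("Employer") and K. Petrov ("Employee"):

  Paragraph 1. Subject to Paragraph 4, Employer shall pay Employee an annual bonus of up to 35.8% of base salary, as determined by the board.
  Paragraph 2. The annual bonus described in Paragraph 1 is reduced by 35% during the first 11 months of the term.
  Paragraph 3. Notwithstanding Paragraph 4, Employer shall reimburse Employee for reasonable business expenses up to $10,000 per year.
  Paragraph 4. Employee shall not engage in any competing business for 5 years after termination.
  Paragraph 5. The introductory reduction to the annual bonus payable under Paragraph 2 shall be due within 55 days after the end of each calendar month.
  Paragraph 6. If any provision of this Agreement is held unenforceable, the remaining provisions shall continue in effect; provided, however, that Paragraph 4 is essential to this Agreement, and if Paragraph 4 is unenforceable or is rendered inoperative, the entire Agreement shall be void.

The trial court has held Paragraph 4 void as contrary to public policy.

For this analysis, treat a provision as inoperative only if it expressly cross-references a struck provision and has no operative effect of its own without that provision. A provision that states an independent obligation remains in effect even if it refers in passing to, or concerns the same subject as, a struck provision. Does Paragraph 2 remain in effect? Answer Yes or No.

No

Paragraph 4 is struck. No other provision's operative terms depend on Paragraph 4. Paragraph 6 makes Paragraph 4 an essential term, and Paragraph 4 is the provision held invalid; under Paragraph 6, the entire Agreement is therefore void. No provision of the Agreement survives. Paragraph 2 is among the inoperative provisions, so the answer is no.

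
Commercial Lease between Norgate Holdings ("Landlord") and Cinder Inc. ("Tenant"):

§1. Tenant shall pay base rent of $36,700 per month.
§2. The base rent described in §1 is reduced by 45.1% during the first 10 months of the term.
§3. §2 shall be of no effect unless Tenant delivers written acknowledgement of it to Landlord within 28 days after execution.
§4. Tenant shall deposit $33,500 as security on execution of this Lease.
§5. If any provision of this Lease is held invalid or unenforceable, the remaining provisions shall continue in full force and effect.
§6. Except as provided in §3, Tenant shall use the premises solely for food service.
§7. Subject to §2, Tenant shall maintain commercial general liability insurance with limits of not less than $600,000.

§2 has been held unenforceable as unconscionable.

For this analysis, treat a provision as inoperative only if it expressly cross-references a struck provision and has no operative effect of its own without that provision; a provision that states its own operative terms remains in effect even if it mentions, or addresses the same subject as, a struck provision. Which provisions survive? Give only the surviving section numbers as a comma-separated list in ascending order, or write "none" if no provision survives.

§2 is struck. The only function of §3 is the acknowledgement condition for §2, so it cannot stand once §2 is removed. §6 mentions §3 but its own obligation stands independently of §3, so §6 is not affected. Although §7 refers to §2, its operative terms do not depend on §2, so it remains in effect. Under the severability clause in §5, the remaining provisions continue in force. That leaves §1, §4, §5, §6, and §7 in effect.

1, 4, 5, 6, 7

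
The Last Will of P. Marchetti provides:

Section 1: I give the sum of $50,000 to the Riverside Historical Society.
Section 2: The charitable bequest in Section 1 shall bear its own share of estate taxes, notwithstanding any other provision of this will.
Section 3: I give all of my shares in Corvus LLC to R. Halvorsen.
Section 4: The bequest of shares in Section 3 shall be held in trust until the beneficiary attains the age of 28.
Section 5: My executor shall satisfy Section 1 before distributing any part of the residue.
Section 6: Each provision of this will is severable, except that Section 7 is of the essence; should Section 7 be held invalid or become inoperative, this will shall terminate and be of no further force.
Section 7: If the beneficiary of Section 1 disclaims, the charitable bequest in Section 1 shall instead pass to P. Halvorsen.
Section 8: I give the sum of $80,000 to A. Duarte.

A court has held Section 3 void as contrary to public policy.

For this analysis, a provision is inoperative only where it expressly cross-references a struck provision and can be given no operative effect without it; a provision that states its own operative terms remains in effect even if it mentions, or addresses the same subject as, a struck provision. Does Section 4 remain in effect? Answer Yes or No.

Section 3 is struck. Section 4 has no operative effect of its own apart from Section 3 and is therefore inoperative. Section 6 makes Section 7 an essential term, but Section 7 is unaffected, so the severability proviso in Section 6 preserves the remaining provisions. That leaves Section 1, Section 2, Section 5, Section 6, Section 7, and Section 8 in effect. Section 4 is among the inoperative provisions, so the answer is no.

No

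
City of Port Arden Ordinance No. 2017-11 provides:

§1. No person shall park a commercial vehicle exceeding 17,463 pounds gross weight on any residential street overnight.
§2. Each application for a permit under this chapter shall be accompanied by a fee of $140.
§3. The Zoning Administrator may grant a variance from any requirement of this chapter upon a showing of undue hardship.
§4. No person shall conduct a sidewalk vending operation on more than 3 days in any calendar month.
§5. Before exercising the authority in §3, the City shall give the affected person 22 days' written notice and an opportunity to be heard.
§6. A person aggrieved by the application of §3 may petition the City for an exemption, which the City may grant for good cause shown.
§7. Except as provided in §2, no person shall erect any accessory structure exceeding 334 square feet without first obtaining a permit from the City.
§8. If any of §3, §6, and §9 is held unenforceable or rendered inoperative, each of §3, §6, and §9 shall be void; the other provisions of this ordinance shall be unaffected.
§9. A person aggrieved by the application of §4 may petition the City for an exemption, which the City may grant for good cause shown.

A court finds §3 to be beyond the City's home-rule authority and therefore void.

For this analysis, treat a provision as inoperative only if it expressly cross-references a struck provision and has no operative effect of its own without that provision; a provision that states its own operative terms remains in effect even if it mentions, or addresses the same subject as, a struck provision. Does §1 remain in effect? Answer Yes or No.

Yes

§3 is struck. The only function of §5 is the notice-and-hearing requirement for §3, so it cannot stand once §3 is removed. §6 merely fixes the exemption procedure for §3; with §3 gone it has nothing to operate on and falls away. §8 declares §3, §6, and §9 mutually dependent; since one of them has fallen, all of them are of no effect. That brings down §9 as well. The remainder continues in force under §8. That leaves §1, §2, §4, §7, and §8 in effect. §1 is among the surviving provisions, so the answer is yes.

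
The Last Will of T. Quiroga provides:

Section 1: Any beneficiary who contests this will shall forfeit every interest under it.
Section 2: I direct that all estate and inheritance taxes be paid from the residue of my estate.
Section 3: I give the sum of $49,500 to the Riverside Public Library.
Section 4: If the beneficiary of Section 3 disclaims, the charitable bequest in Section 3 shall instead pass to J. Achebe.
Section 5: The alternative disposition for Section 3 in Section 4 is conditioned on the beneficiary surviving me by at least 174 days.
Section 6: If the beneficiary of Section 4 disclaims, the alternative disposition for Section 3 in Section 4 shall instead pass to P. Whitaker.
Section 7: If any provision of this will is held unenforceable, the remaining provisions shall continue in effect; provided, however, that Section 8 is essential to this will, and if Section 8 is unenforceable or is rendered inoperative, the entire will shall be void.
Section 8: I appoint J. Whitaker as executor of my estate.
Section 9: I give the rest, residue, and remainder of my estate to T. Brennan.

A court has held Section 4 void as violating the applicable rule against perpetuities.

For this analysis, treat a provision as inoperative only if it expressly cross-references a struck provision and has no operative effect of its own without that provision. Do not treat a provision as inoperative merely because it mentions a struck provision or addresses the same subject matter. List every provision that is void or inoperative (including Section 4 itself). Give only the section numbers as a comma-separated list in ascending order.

Section 4 is struck. Section 5 merely fixes the survivorship condition on Section 4; with Section 4 gone it has nothing to operate on and falls away. Section 6 has no operative effect of its own apart from Section 4 and is therefore inoperative. Section 7 makes Section 8 an essential term, but Section 8 is unaffected, so the severability proviso in Section 7 preserves the remaining provisions. That leaves Section 1, Section 2, Section 3, Section 7, Section 8, and Section 9 in effect.

4, 5, 6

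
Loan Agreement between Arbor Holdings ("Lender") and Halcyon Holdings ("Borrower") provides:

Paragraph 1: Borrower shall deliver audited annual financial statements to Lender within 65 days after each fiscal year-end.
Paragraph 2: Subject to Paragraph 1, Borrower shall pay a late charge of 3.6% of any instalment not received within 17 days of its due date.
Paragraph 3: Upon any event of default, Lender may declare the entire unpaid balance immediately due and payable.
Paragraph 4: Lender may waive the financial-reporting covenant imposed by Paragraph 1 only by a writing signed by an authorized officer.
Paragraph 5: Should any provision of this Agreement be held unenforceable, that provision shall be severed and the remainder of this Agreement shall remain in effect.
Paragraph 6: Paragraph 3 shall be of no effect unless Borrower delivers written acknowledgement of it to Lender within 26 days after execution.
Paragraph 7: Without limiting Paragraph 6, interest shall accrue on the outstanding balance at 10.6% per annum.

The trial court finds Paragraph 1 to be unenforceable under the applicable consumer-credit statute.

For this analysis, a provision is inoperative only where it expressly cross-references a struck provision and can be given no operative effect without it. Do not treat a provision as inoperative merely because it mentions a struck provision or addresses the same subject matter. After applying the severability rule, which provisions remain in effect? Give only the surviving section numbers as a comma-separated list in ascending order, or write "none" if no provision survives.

Paragraph 1 is struck. The only function of Paragraph 4 is the waiver condition for Paragraph 1, so it cannot stand once Paragraph 1 is removed. Although Paragraph 2 refers to Paragraph 1, its operative terms do not depend on Paragraph 1, so it remains in effect. Under the severability clause in Paragraph 5, the remaining provisions continue in force. The provisions still in force are Paragraph 2, Paragraph 3, Paragraph 5, Paragraph 6, and Paragraph 7.

2, 3, 5, 6, 7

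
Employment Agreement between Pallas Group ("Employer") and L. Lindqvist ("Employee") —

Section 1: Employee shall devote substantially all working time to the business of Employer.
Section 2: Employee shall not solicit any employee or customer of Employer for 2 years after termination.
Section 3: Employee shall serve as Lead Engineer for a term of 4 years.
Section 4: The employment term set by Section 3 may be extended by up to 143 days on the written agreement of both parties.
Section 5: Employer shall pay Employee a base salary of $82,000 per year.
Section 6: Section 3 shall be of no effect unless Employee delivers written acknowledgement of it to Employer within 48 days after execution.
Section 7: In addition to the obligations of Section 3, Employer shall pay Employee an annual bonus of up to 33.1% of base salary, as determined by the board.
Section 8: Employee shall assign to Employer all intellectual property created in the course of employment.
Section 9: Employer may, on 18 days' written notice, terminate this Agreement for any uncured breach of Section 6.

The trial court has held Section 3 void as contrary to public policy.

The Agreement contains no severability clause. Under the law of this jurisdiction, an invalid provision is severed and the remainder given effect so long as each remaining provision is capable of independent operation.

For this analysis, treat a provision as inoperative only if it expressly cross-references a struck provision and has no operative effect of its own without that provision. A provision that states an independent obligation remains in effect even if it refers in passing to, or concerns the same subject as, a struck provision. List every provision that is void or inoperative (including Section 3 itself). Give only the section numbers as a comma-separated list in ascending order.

Section 3 is struck. Section 4 does nothing except set the extension of the employment term by reference to Section 3; with Section 3 gone it has no independent effect and is inoperative. Section 6 merely fixes the acknowledgement condition for Section 3; with Section 3 gone it has nothing to operate on and falls away. Section 9 merely fixes the termination right for breach of Section 6; with Section 6 gone it has nothing to operate on and falls away. Although Section 7 refers to Section 3, its operative terms do not depend on Section 3, so it remains in effect. Under the stated default rule, only provisions that cannot operate independently fall away; the rest are enforced. That leaves Section 1, Section 2, Section 5, Section 7, and Section 8 in effect.

3, 4, 6, 9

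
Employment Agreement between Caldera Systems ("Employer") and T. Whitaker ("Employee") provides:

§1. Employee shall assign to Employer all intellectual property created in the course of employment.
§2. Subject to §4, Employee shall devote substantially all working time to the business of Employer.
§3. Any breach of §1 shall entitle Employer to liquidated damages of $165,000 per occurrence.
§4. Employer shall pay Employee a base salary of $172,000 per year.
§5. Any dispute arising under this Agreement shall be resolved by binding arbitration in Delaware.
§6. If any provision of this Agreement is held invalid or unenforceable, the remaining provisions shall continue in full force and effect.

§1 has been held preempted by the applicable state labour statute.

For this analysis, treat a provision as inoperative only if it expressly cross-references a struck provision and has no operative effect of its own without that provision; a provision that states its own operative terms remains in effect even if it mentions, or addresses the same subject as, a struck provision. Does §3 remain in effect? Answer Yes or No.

No

§1 is struck. §3 has no operative effect of its own apart from §1 and is therefore inoperative. Under the severability clause in §6, the remaining provisions continue in force. §2, §4, §5, and §6 remain in effect. §3 is among the inoperative provisions, so the answer is no.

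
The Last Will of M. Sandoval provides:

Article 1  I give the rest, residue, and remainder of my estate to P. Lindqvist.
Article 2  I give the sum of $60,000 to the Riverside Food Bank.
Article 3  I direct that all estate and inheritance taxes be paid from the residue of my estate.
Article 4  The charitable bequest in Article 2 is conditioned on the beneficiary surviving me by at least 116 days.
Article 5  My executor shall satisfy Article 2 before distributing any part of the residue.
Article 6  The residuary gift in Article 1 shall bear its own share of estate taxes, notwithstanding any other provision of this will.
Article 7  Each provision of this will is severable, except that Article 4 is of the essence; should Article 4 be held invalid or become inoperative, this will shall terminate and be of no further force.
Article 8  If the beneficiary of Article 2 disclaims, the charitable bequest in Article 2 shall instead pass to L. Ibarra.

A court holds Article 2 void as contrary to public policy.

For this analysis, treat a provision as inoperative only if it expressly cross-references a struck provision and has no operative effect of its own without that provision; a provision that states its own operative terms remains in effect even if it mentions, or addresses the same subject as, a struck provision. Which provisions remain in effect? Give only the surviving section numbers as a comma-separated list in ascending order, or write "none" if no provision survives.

Article 2 is struck. Article 4 has no operative effect of its own apart from Article 2 and is therefore inoperative. Article 5 has no operative effect of its own apart from Article 2 and is therefore inoperative. The only function of Article 8 is the alternative disposition for Article 2, so it cannot stand once Article 2 is removed. Article 7 makes Article 4 an essential term, and Article 4 has been rendered inoperative by the cascade; under Article 7, the entire will is therefore void. No provision of the will survives.

none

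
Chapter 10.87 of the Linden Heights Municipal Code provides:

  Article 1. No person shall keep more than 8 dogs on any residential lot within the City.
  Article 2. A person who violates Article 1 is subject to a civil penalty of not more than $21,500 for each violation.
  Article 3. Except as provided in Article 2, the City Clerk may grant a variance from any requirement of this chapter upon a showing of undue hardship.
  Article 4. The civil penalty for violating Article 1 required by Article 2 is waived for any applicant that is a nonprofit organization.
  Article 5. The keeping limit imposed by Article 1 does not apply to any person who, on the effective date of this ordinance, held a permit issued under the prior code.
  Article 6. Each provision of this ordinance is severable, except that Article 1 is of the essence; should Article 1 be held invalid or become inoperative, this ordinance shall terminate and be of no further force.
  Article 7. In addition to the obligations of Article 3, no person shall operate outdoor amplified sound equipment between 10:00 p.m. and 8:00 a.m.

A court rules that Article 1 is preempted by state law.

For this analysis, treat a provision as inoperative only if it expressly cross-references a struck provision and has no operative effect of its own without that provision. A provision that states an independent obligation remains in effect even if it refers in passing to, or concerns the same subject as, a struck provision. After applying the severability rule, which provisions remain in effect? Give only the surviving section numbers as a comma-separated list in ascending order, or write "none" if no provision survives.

Article 1 is struck. The only function of Article 2 is the civil penalty for violating Article 1, so it cannot stand once Article 1 is removed. Article 5 merely fixes the grandfather exemption from Article 1; with Article 1 gone it has nothing to operate on and falls away. Article 4 does nothing except set the nonprofit waiver of the civil penalty for violating Article 1 by reference to Article 2; with Article 2 gone it has no independent effect and is inoperative. Article 6 makes Article 1 an essential term, and Article 1 is the provision held invalid; under Article 6, the entire ordinance is therefore void. No provision of the ordinance survives.

none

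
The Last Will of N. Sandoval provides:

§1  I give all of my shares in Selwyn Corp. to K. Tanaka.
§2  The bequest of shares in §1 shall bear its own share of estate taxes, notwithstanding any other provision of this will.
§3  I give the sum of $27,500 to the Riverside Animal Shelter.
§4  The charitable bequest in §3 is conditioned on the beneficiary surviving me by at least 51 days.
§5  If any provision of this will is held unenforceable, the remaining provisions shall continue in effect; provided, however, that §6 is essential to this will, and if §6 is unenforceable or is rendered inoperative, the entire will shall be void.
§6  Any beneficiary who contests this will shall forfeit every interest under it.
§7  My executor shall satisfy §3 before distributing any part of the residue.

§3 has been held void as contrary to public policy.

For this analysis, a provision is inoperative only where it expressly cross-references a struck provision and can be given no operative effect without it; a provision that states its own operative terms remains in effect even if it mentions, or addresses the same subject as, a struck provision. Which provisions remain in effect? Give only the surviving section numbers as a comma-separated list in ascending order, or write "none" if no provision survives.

§3 is struck. §4 merely fixes the survivorship condition on §3; with §3 gone it has nothing to operate on and falls away. The only function of §7 is the priority direction for §3, so it cannot stand once §3 is removed. §5 makes §6 an essential term, but §6 is unaffected, so the severability proviso in §5 preserves the remaining provisions. The provisions still in force are §1, §2, §5, and §6.

1, 2, 5, 6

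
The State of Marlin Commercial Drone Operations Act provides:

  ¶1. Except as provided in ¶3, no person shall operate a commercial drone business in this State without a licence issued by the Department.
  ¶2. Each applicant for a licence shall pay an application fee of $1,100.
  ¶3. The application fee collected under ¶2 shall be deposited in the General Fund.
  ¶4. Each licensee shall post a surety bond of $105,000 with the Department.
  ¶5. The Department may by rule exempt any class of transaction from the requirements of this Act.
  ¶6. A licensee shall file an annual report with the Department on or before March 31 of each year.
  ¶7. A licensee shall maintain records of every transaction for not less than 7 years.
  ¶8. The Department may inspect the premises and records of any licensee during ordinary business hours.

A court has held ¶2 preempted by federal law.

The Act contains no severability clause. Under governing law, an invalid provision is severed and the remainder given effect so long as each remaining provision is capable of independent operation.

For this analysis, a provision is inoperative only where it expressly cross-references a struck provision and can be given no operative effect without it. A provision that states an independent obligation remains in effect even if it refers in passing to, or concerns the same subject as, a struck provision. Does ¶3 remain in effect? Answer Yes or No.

No

¶2 is struck. The whole of ¶3 is the disposition of the application fee, defined by reference to ¶2, so ¶3 cannot stand once ¶2 is removed. ¶1 mentions ¶3 but its own obligation stands independently of ¶3, so ¶1 is not affected. Under the stated default rule, only provisions that cannot operate independently fall away; the rest are enforced. ¶1, ¶4, ¶5, ¶6, ¶7, and ¶8 remain in effect. ¶3 is among the inoperative provisions, so the answer is no.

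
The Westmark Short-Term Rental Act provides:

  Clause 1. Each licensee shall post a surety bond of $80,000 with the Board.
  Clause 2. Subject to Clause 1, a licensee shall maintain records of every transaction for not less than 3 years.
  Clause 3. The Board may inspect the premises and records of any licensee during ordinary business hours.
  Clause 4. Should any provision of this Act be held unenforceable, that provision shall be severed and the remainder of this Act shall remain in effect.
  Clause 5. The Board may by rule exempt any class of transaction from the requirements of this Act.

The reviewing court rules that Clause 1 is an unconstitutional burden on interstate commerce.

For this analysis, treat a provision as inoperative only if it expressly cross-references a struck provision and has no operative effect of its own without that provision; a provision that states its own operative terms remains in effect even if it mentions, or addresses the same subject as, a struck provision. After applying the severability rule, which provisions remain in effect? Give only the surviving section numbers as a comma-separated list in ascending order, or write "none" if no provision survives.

2, 3, 4, 5

Clause 1 is struck. Clause 2 mentions Clause 1 but its own obligation stands independently of Clause 1, so Clause 2 is not affected. No other provision's operative terms depend on Clause 1. Under the severability clause in Clause 4, the remaining provisions continue in force. That leaves Clause 2, Clause 3, Clause 4, and Clause 5 in effect.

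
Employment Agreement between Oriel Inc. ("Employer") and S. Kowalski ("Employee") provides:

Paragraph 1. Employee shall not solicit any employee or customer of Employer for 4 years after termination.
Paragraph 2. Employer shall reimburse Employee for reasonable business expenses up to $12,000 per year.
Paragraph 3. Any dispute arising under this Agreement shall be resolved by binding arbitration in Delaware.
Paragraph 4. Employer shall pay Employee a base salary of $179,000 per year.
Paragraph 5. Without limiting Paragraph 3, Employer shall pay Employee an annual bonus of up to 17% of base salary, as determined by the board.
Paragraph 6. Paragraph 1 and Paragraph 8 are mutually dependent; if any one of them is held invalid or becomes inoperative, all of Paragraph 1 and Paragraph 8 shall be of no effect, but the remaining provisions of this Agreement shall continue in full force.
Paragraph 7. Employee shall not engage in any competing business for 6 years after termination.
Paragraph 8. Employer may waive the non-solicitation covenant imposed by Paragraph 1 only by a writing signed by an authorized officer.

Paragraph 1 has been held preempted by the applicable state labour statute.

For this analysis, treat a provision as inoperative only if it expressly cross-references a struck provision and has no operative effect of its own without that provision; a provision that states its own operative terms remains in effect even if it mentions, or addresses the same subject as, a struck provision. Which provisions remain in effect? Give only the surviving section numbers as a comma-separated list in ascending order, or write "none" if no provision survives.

2, 3, 4, 5, 6, 7

Paragraph 1 is struck. Paragraph 8 operates only by reference to Paragraph 1, so it falls with Paragraph 1. Paragraph 6 declares Paragraph 1 and Paragraph 8 mutually dependent; since one of them has fallen, all of them are of no effect. The remainder continues in force under Paragraph 6. That leaves Paragraph 2, Paragraph 3, Paragraph 4, Paragraph 5, Paragraph 6, and Paragraph 7 in effect.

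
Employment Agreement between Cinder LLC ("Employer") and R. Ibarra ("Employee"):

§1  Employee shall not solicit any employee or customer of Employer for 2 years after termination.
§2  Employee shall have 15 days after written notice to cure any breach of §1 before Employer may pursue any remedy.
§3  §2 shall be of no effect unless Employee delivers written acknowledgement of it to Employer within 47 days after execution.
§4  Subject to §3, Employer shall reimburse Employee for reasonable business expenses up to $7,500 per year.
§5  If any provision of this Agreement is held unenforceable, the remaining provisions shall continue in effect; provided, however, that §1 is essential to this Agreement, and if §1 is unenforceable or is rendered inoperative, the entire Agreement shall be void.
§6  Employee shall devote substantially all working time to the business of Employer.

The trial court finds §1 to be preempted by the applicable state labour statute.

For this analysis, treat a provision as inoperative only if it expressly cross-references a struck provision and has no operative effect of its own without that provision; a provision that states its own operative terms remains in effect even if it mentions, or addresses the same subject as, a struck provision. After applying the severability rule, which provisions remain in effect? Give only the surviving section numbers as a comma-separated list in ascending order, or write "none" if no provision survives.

§1 is struck. §2 operates only by reference to §1, so it falls with §1. The only function of §3 is the acknowledgement condition for §2, so it cannot stand once §2 is removed. §5 makes §1 an essential term, and §1 is the provision held invalid; under §5, the entire Agreement is therefore void. No provision of the Agreement survives.

none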